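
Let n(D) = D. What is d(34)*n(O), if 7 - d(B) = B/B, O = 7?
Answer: 42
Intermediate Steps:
d(B) = 6 (d(B) = 7 - B/B = 7 - 1*1 = 7 - 1 = 6)
d(34)*n(O) = 6*7 = 42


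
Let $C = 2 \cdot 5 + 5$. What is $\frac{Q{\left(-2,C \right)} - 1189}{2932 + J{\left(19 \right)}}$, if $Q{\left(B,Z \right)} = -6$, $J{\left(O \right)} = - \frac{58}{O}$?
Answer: $- \frac{4541}{11130} \approx -0.408$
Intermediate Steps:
$C = 15$ ($C = 10 + 5 = 15$)
$\frac{Q{\left(-2,C \right)} - 1189}{2932 + J{\left(19 \right)}} = \frac{-6 - 1189}{2932 - \frac{58}{19}} = - \frac{1195}{2932 - \frac{58}{19}} = - \frac{1195}{\frac{55650}{19}} = \left(-1195\right) \frac{19}{55650} = - \frac{4541}{11130}$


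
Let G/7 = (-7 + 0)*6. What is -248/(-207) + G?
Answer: -60610/207 ≈ -292.80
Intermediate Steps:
G = -294 (G = 7*((-7 + 0)*6) = 7*(-7*6) = 7*(-42) = -294)
-248/(-207) + G = -248/(-207) - 294 = -248*(-1/207) - 294 = 248/207 - 294 = -60610/207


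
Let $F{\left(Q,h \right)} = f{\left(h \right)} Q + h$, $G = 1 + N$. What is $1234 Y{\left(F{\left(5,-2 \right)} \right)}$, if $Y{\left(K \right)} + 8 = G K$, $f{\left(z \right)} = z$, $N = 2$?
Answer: $-54296$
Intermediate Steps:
$G = 3$ ($G = 1 + 2 = 3$)
$F{\left(Q,h \right)} = h + Q h$ ($F{\left(Q,h \right)} = h Q + h = Q h + h = h + Q h$)
$Y{\left(K \right)} = -8 + 3 K$
$1234 Y{\left(F{\left(5,-2 \right)} \right)} = 1234 \left(-8 + 3 \left(- 2 \left(1 + 5\right)\right)\right) = 1234 \left(-8 + 3 \left(\left(-2\right) 6\right)\right) = 1234 \left(-8 + 3 \left(-12\right)\right) = 1234 \left(-8 - 36\right) = 1234 \left(-44\right) = -54296$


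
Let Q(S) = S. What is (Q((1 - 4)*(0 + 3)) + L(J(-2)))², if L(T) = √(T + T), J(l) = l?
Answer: 77 - 36*I ≈ 77.0 - 36.0*I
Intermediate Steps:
L(T) = √2*√T (L(T) = √(2*T) = √2*√T)
(Q((1 - 4)*(0 + 3)) + L(J(-2)))² = ((1 - 4)*(0 + 3) + √2*√(-2))² = (-3*3 + √2*(I*√2))² = (-9 + 2*I)²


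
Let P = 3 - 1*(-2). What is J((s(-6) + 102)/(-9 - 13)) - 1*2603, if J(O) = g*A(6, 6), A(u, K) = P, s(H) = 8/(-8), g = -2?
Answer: -2613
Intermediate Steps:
s(H) = -1 (s(H) = 8*(-1/8) = -1)
P = 5 (P = 3 + 2 = 5)
A(u, K) = 5
J(O) = -10 (J(O) = -2*5 = -10)
J((s(-6) + 102)/(-9 - 13)) - 1*2603 = -10 - 1*2603 = -10 - 2603 = -2613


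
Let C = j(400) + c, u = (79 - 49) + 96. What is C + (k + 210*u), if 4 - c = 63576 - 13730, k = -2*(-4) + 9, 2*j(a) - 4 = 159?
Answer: -46567/2 ≈ -23284.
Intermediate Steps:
j(a) = 163/2 (j(a) = 2 + (1/2)*159 = 2 + 159/2 = 163/2)
k = 17 (k = 8 + 9 = 17)
c = -49842 (c = 4 - (63576 - 13730) = 4 - 1*49846 = 4 - 49846 = -49842)
u = 126 (u = 30 + 96 = 126)
C = -99521/2 (C = 163/2 - 49842 = -99521/2 ≈ -49761.)
C + (k + 210*u) = -99521/2 + (17 + 210*126) = -99521/2 + (17 + 26460) = -99521/2 + 26477 = -46567/2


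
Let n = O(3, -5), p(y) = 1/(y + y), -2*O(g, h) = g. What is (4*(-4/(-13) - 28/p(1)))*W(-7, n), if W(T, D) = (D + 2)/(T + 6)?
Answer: 1448/13 ≈ 111.38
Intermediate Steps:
O(g, h) = -g/2
p(y) = 1/(2*y)
n = -3/2 (n = -½*3 = -3/2 ≈ -1.5000)
W(T, D) = (2 + D)/(6 + T)
(4*(-4/(-13) - 28/p(1)))*W(-7, n) = (4*(-4/(-13) - 28/((½)/1)))*((2 - 3/2)/(6 - 7)) = (4*(-4*(-1/13) - 28/((½)*1)))*((½)/(-1)) = (4*(4/13 - 28/½))*(-1*½) = (4*(4/13 - 28*2))*(-½) = (4*(4/13 - 56))*(-½) = (4*(-724/13))*(-½) = -2896/13*(-½) = 1448/13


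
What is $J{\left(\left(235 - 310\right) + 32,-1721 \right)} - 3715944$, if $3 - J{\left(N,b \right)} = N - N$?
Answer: $-3715941$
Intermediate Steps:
$J{\left(N,b \right)} = 3$ ($J{\left(N,b \right)} = 3 - \left(N - N\right) = 3 - 0 = 3 + 0 = 3$)
$J{\left(\left(235 - 310\right) + 32,-1721 \right)} - 3715944 = 3 - 3715944 = -3715941$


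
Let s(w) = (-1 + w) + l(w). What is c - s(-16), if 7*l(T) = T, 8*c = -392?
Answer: -208/7 ≈ -29.714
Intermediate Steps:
c = -49 (c = (1/8)*(-392) = -49)
l(T) = T/7
s(w) = -1 + 8*w/7 (s(w) = (-1 + w) + w/7 = -1 + 8*w/7)
c - s(-16) = -49 - (-1 + (8/7)*(-16)) = -49 - (-1 - 128/7) = -49 - 1*(-135/7) = -49 + 135/7 = -208/7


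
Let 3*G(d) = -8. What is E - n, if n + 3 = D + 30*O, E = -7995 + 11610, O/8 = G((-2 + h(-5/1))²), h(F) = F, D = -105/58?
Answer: 247069/58 ≈ 4259.8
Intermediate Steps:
D = -105/58 (D = -105*1/58 = -105/58 ≈ -1.8103)
G(d) = -8/3 (G(d) = (⅓)*(-8) = -8/3)
O = -64/3 (O = 8*(-8/3) = -64/3 ≈ -21.333)
E = 3615
n = -37399/58 (n = -3 + (-105/58 + 30*(-64/3)) = -3 + (-105/58 - 640) = -3 - 37225/58 = -37399/58 ≈ -644.81)
E - n = 3615 - 1*(-37399/58) = 3615 + 37399/58 = 247069/58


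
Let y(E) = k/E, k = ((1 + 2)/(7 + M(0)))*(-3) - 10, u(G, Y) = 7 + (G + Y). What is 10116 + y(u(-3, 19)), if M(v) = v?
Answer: 1628597/161 ≈ 10116.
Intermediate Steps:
u(G, Y) = 7 + G + Y
k = -79/7 (k = ((1 + 2)/(7 + 0))*(-3) - 10 = (3/7)*(-3) - 10 = -9/7 - 10 = -79/7 ≈ -11.286)
y(E) = -79/(7*E)
10116 + y(u(-3, 19)) = 10116 - 79/(7*(7 - 3 + 19)) = 10116 - 79/7/23 = 10116 - 79/7*1/23 = 10116 - 79/161 = 1628597/161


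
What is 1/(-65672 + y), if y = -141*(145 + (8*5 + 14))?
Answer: -1/93731 ≈ -1.0669e-5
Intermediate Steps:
y = -28059 (y = -141*(145 + (40 + 14)) = -141*(145 + 54) = -141*199 = -28059)
1/(-65672 + y) = 1/(-65672 - 28059) = 1/(-93731) = -1/93731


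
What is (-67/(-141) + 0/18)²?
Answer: 4489/19881 ≈ 0.22579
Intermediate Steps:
(-67/(-141) + 0/18)² = (-67*(-1/141) + 0*(1/18))² = (67/141 + 0)² = (67/141)² = 4489/19881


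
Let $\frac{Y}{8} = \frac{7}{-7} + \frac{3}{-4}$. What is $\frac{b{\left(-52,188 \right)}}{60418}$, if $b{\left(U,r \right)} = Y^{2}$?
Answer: $\frac{98}{30209} \approx 0.0032441$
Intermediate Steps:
$Y = -14$ ($Y = 8 \left(\frac{7}{-7} + \frac{3}{-4}\right) = 8 \left(7 \left(- \frac{1}{7}\right) + 3 \left(- \frac{1}{4}\right)\right) = 8 \left(-1 - \frac{3}{4}\right) = 8 \left(- \frac{7}{4}\right) = -14$)
$b{\left(U,r \right)} = 196$ ($b{\left(U,r \right)} = \left(-14\right)^{2} = 196$)
$\frac{b{\left(-52,188 \right)}}{60418} = \frac{196}{60418} = 196 \cdot \frac{1}{60418} = \frac{98}{30209}$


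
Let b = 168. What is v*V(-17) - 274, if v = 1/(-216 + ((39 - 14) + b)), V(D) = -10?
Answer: -6292/23 ≈ -273.57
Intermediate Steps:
v = -1/23 (v = 1/(-216 + ((39 - 14) + 168)) = 1/(-216 + (25 + 168)) = 1/(-216 + 193) = 1/(-23) = -1/23 ≈ -0.043478)
v*V(-17) - 274 = -1/23*(-10) - 274 = 10/23 - 274 = -6292/23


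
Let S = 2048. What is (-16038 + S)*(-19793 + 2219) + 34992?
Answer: 245895252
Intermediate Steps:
(-16038 + S)*(-19793 + 2219) + 34992 = (-16038 + 2048)*(-19793 + 2219) + 34992 = -13990*(-17574) + 34992 = 245860260 + 34992 = 245895252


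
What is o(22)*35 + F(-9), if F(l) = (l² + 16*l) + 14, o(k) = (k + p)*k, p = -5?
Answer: 13041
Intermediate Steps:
o(k) = k*(-5 + k) (o(k) = (k - 5)*k = (-5 + k)*k = k*(-5 + k))
F(l) = 14 + l² + 16*l
o(22)*35 + F(-9) = (22*(-5 + 22))*35 + (14 + (-9)² + 16*(-9)) = (22*17)*35 + (14 + 81 - 144) = 374*35 - 49 = 13090 - 49 = 13041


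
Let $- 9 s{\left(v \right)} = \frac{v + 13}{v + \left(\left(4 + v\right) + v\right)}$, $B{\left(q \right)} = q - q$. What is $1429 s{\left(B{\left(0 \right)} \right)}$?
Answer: $- \frac{18577}{36} \approx -516.03$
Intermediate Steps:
$B{\left(q \right)} = 0$
$s{\left(v \right)} = - \frac{13 + v}{9 \left(4 + 3 v\right)}$ ($s{\left(v \right)} = - \frac{\left(v + 13\right) \frac{1}{v + \left(\left(4 + v\right) + v\right)}}{9} = - \frac{\left(13 + v\right) \frac{1}{v + \left(4 + 2 v\right)}}{9} = - \frac{\left(13 + v\right) \frac{1}{4 + 3 v}}{9} = - \frac{\frac{1}{4 + 3 v} \left(13 + v\right)}{9} = - \frac{13 + v}{9 \left(4 + 3 v\right)}$)
$1429 s{\left(B{\left(0 \right)} \right)} = 1429 \frac{-13 - 0}{9 \left(4 + 3 \cdot 0\right)} = 1429 \frac{-13 + 0}{9 \left(4 + 0\right)} = 1429 \cdot \frac{1}{9} \cdot \frac{1}{4} \left(-13\right) = 1429 \left(- \frac{13}{36}\right) = - \frac{18577}{36}$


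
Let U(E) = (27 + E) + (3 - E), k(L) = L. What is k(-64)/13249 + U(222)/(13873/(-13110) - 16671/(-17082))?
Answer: -412095398579/1129954214 ≈ -364.70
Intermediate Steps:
U(E) = 30
k(-64)/13249 + U(222)/(13873/(-13110) - 16671/(-17082)) = -64/13249 + 30/(13873/(-13110) - 16671/(-17082)) = -64*1/13249 + 30/(13873*(-1/13110) - 16671*(-1/17082)) = -64/13249 + 30/(-13873/13110 + 5557/5694) = -64/13249 + 30/(-170572/2073565) = -64/13249 + 30*(-2073565/170572) = -64/13249 - 31103475/85286 = -412095398579/1129954214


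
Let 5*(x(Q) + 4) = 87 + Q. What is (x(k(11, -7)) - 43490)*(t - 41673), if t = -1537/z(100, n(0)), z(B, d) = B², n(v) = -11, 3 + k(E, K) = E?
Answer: 724696142843/400 ≈ 1.8117e+9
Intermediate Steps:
k(E, K) = -3 + E
t = -1537/10000 (t = -1537/(100²) = -1537/10000 ≈ -0.15370)
x(Q) = 67/5 + Q/5 (x(Q) = -4 + (87 + Q)/5 = -4 + (87/5 + Q/5) = 67/5 + Q/5)
(x(k(11, -7)) - 43490)*(t - 41673) = ((67/5 + (-3 + 11)/5) - 43490)*(-1537/10000 - 41673) = ((67/5 + (⅕)*8) - 43490)*(-416731537/10000) = ((67/5 + 8/5) - 43490)*(-416731537/10000) = (15 - 43490)*(-416731537/10000) = -43475*(-416731537/10000) = 724696142843/400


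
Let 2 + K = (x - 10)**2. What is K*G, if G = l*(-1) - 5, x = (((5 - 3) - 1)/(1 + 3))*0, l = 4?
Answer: -882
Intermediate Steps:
x = 0 (x = ((2 - 1)/4)*0 = (1*(1/4))*0 = (1/4)*0 = 0)
K = 98 (K = -2 + (0 - 10)**2 = -2 + (-10)**2 = -2 + 100 = 98)
G = -9 (G = 4*(-1) - 5 = -4 - 5 = -9)
K*G = 98*(-9) = -882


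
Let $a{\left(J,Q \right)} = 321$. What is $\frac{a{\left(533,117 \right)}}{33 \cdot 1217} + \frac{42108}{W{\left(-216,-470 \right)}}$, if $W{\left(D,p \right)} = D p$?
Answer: $\frac{47880203}{113254020} \approx 0.42277$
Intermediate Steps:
$\frac{a{\left(533,117 \right)}}{33 \cdot 1217} + \frac{42108}{W{\left(-216,-470 \right)}} = \frac{321}{33 \cdot 1217} + \frac{42108}{\left(-216\right) \left(-470\right)} = \frac{321}{40161} + \frac{42108}{101520} = 321 \cdot \frac{1}{40161} + 42108 \cdot \frac{1}{101520} = \frac{107}{13387} + \frac{3509}{8460} = \frac{47880203}{113254020}$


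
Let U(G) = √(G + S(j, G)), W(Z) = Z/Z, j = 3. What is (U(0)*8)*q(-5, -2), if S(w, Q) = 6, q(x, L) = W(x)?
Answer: 8*√6 ≈ 19.596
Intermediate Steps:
W(Z) = 1
q(x, L) = 1
U(G) = √(6 + G) (U(G) = √(G + 6) = √(6 + G))
(U(0)*8)*q(-5, -2) = (√(6 + 0)*8)*1 = (√6*8)*1 = (8*√6)*1 = 8*√6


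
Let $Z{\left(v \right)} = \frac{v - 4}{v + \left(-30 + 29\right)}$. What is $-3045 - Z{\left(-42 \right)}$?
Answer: $- \frac{130981}{43} \approx -3046.1$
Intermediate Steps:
$Z{\left(v \right)} = \frac{-4 + v}{-1 + v}$ ($Z{\left(v \right)} = \frac{-4 + v}{v - 1} = \frac{-4 + v}{-1 + v}$)
$-3045 - Z{\left(-42 \right)} = -3045 - \frac{-4 - 42}{-1 - 42} = -3045 - \frac{1}{-43} \left(-46\right) = -3045 - \left(- \frac{1}{43}\right) \left(-46\right) = -3045 - \frac{46}{43} = - \frac{130981}{43}$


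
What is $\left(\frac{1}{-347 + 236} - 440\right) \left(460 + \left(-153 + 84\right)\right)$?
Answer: $- \frac{19096831}{111} \approx -1.7204 \cdot 10^{5}$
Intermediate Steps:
$\left(\frac{1}{-347 + 236} - 440\right) \left(460 + \left(-153 + 84\right)\right) = \left(\frac{1}{-111} - 440\right) \left(460 - 69\right) = \left(- \frac{1}{111} - 440\right) 391 = \left(- \frac{48841}{111}\right) 391 = - \frac{19096831}{111}$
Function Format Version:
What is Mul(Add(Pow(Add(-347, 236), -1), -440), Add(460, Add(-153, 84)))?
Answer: Rational(-19096831, 111) ≈ -1.7204e+5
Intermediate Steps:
Mul(Add(Pow(Add(-347, 236), -1), -440), Add(460, Add(-153, 84))) = Mul(Add(Pow(-111, -1), -440), Add(460, -69)) = Mul(Add(Rational(-1, 111), -440), 391) = Mul(Rational(-48841, 111), 391) = Rational(-19096831, 111)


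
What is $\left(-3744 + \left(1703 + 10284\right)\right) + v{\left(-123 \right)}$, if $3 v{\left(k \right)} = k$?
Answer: $8202$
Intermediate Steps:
$v{\left(k \right)} = \frac{k}{3}$
$\left(-3744 + \left(1703 + 10284\right)\right) + v{\left(-123 \right)} = \left(-3744 + \left(1703 + 10284\right)\right) + \frac{1}{3} \left(-123\right) = \left(-3744 + 11987\right) - 41 = 8243 - 41 = 8202$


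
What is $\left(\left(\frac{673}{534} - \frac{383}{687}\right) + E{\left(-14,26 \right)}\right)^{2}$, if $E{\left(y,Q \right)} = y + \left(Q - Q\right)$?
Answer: $\frac{2644074375721}{14953865796} \approx 176.82$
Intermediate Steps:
$E{\left(y,Q \right)} = y$ ($E{\left(y,Q \right)} = y + 0 = y$)
$\left(\left(\frac{673}{534} - \frac{383}{687}\right) + E{\left(-14,26 \right)}\right)^{2} = \left(\left(\frac{673}{534} - \frac{383}{687}\right) - 14\right)^{2} = \left(\frac{85943}{122286} - 14\right)^{2} = \left(- \frac{1626061}{122286}\right)^{2} = \frac{2644074375721}{14953865796}$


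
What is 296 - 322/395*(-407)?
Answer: 247974/395 ≈ 627.78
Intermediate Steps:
296 - 322/395*(-407) = 296 + 131054/395 = 247974/395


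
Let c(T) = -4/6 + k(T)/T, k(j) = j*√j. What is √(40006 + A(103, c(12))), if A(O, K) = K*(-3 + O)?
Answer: √(359454 + 1800*√3)/3 ≈ 200.71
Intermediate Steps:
k(j) = j^(3/2)
c(T) = -⅔ + √T (c(T) = -4/6 + T^(3/2)/T = -4*⅙ + √T = -⅔ + √T)
√(40006 + A(103, c(12))) = √(40006 + (-⅔ + √12)*(-3 + 103)) = √(40006 + (-⅔ + 2*√3)*100) = √(40006 + (-200/3 + 200*√3)) = √(119818/3 + 200*√3)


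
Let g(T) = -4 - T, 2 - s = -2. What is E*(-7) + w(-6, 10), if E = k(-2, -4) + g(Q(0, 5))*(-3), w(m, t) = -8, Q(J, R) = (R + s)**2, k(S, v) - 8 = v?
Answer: -1821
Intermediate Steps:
s = 4 (s = 2 - 1*(-2) = 2 + 2 = 4)
k(S, v) = 8 + v
Q(J, R) = (4 + R)**2 (Q(J, R) = (R + 4)**2 = (4 + R)**2)
E = 259 (E = (8 - 4) + (-4 - (4 + 5)**2)*(-3) = 4 + (-4 - 1*9**2)*(-3) = 4 + (-4 - 1*81)*(-3) = 4 + (-4 - 81)*(-3) = 4 - 85*(-3) = 4 + 255 = 259)
E*(-7) + w(-6, 10) = 259*(-7) - 8 = -1813 - 8 = -1821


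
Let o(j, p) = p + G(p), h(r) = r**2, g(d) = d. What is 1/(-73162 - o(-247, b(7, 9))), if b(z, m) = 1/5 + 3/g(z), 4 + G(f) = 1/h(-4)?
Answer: -560/40968867 ≈ -1.3669e-5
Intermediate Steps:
G(f) = -63/16 (G(f) = -4 + 1/((-4)**2) = -4 + 1/16 = -63/16)
b(z, m) = 1/5 + 3/z
o(j, p) = -63/16 + p (o(j, p) = p - 63/16 = -63/16 + p)
1/(-73162 - o(-247, b(7, 9))) = 1/(-73162 - (-63/16 + (1/5)*(15 + 7)/7)) = 1/(-73162 - (-63/16 + (1/5)*(1/7)*22)) = 1/(-73162 - (-63/16 + 22/35)) = 1/(-73162 - 1*(-1853/560)) = 1/(-73162 + 1853/560) = 1/(-40968867/560) = -560/40968867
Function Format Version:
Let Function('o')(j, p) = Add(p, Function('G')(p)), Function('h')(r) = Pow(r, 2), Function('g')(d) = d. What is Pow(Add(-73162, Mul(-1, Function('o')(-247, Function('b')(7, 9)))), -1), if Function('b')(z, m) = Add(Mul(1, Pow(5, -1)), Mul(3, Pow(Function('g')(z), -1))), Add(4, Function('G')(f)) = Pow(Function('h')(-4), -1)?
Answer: Rational(-560, 40968867) ≈ -1.3669e-5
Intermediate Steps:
Function('G')(f) = Rational(-63, 16) (Function('G')(f) = Add(-4, Pow(Pow(-4, 2), -1)) = Add(-4, Pow(16, -1)) = Add(-4, Rational(1, 16)) = Rational(-63, 16))
Function('b')(z, m) = Add(Rational(1, 5), Mul(3, Pow(z, -1))) (Function('b')(z, m) = Add(Mul(1, Pow(5, -1)), Mul(3, Pow(z, -1))) = Add(Mul(1, Rational(1, 5)), Mul(3, Pow(z, -1))) = Add(Rational(1, 5), Mul(3, Pow(z, -1))))
Function('o')(j, p) = Add(Rational(-63, 16), p) (Function('o')(j, p) = Add(p, Rational(-63, 16)) = Add(Rational(-63, 16), p))
Pow(Add(-73162, Mul(-1, Function('o')(-247, Function('b')(7, 9)))), -1) = Pow(Add(-73162, Mul(-1, Add(Rational(-63, 16), Mul(Rational(1, 5), Pow(7, -1), Add(15, 7))))), -1) = Pow(Add(-73162, Mul(-1, Add(Rational(-63, 16), Mul(Rational(1, 5), Rational(1, 7), 22)))), -1) = Pow(Add(-73162, Mul(-1, Add(Rational(-63, 16), Rational(22, 35)))), -1) = Pow(Add(-73162, Mul(-1, Rational(-1853, 560))), -1) = Pow(Add(-73162, Rational(1853, 560)), -1) = Pow(Rational(-40968867, 560), -1) = Rational(-560, 40968867)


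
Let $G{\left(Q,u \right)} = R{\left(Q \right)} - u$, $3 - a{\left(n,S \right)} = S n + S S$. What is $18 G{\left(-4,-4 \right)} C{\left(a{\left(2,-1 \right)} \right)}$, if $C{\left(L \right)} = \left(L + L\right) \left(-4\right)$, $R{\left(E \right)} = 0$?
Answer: $-2304$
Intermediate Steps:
$a{\left(n,S \right)} = 3 - S^{2} - S n$ ($a{\left(n,S \right)} = 3 - \left(S n + S S\right) = 3 - \left(S n + S^{2}\right) = 3 - \left(S^{2} + S n\right) = 3 - S^{2} - S n$)
$G{\left(Q,u \right)} = - u$ ($G{\left(Q,u \right)} = 0 - u = - u$)
$C{\left(L \right)} = - 8 L$ ($C{\left(L \right)} = 2 L \left(-4\right) = - 8 L$)
$18 G{\left(-4,-4 \right)} C{\left(a{\left(2,-1 \right)} \right)} = 18 \left(\left(-1\right) \left(-4\right)\right) \left(- 8 \left(3 - \left(-1\right)^{2} - \left(-1\right) 2\right)\right) = 18 \cdot 4 \left(- 8 \left(3 - 1 + 2\right)\right) = 72 \left(- 8 \left(3 - 1 + 2\right)\right) = 72 \left(\left(-8\right) 4\right) = 72 \left(-32\right) = -2304$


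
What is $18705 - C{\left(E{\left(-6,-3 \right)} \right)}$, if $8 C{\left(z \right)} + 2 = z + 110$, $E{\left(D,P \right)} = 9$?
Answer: $\frac{149523}{8} \approx 18690.0$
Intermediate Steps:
$C{\left(z \right)} = \frac{27}{2} + \frac{z}{8}$ ($C{\left(z \right)} = - \frac{1}{4} + \frac{z + 110}{8} = - \frac{1}{4} + \frac{110 + z}{8} = - \frac{1}{4} + \left(\frac{55}{4} + \frac{z}{8}\right) = \frac{27}{2} + \frac{z}{8}$)
$18705 - C{\left(E{\left(-6,-3 \right)} \right)} = 18705 - \left(\frac{27}{2} + \frac{1}{8} \cdot 9\right) = 18705 - \left(\frac{27}{2} + \frac{9}{8}\right) = 18705 - \frac{117}{8} = \frac{149523}{8}$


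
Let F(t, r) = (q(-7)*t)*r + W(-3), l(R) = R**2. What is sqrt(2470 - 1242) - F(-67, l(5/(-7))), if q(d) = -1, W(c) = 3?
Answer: -1822/49 + 2*sqrt(307) ≈ -2.1408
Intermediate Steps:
F(t, r) = 3 - r*t (F(t, r) = (-t)*r + 3 = -r*t + 3 = 3 - r*t)
sqrt(2470 - 1242) - F(-67, l(5/(-7))) = sqrt(2470 - 1242) - (3 - 1*(5/(-7))**2*(-67)) = sqrt(1228) - (3 - 1*(5*(-1/7))**2*(-67)) = 2*sqrt(307) - (3 - 1*(-5/7)**2*(-67)) = 2*sqrt(307) - (3 - 1*25/49*(-67)) = 2*sqrt(307) - (3 + 1675/49) = 2*sqrt(307) - 1*1822/49 = 2*sqrt(307) - 1822/49 = -1822/49 + 2*sqrt(307)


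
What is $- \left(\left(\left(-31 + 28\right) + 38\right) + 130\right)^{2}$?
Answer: $-27225$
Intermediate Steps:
$- \left(\left(\left(-31 + 28\right) + 38\right) + 130\right)^{2} = - \left(\left(-3 + 38\right) + 130\right)^{2} = - \left(35 + 130\right)^{2} = - 165^{2} = \left(-1\right) 27225 = -27225$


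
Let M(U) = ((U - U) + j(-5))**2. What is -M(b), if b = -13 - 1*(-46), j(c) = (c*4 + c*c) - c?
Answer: -100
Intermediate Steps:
j(c) = c**2 + 3*c (j(c) = (4*c + c**2) - c = (c**2 + 4*c) - c = c**2 + 3*c)
b = 33 (b = -13 + 46 = 33)
M(U) = 100 (M(U) = ((U - U) - 5*(3 - 5))**2 = (0 - 5*(-2))**2 = (0 + 10)**2 = 10**2 = 100)
-M(b) = -1*100 = -100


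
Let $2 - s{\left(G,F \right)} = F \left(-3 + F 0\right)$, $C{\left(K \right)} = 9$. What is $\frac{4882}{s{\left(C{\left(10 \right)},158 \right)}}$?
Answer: $\frac{2441}{238} \approx 10.256$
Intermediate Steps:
$s{\left(G,F \right)} = 2 + 3 F$ ($s{\left(G,F \right)} = 2 - F \left(-3 + F 0\right) = 2 - F \left(-3 + 0\right) = 2 - F \left(-3\right) = 2 - - 3 F = 2 + 3 F$)
$\frac{4882}{s{\left(C{\left(10 \right)},158 \right)}} = \frac{4882}{2 + 3 \cdot 158} = \frac{4882}{2 + 474} = \frac{4882}{476} = 4882 \cdot \frac{1}{476} = \frac{2441}{238}$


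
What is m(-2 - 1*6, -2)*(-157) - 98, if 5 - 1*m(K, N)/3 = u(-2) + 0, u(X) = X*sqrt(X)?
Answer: -2453 - 942*I*sqrt(2) ≈ -2453.0 - 1332.2*I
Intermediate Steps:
u(X) = X**(3/2)
m(K, N) = 15 + 6*I*sqrt(2) (m(K, N) = 15 - 3*((-2)**(3/2) + 0) = 15 - 3*(-2*I*sqrt(2) + 0) = 15 - (-6)*I*sqrt(2) = 15 + 6*I*sqrt(2))
m(-2 - 1*6, -2)*(-157) - 98 = (15 + 6*I*sqrt(2))*(-157) - 98 = (-2355 - 942*I*sqrt(2)) - 98 = -2453 - 942*I*sqrt(2)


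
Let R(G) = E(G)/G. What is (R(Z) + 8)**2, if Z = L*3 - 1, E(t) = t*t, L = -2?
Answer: 1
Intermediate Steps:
E(t) = t**2
Z = -7 (Z = -2*3 - 1 = -6 - 1 = -7)
R(G) = G (R(G) = G**2/G = G)
(R(Z) + 8)**2 = (-7 + 8)**2 = 1**2 = 1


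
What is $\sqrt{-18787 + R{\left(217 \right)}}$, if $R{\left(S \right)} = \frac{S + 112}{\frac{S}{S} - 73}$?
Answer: $\frac{i \sqrt{2705986}}{12} \approx 137.08 i$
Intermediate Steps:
$R{\left(S \right)} = - \frac{14}{9} - \frac{S}{72}$ ($R{\left(S \right)} = \frac{112 + S}{1 - 73} = \frac{112 + S}{-72} = \left(112 + S\right) \left(- \frac{1}{72}\right) = - \frac{14}{9} - \frac{S}{72}$)
$\sqrt{-18787 + R{\left(217 \right)}} = \sqrt{-18787 - \frac{329}{72}} = \sqrt{- \frac{1352993}{72}} = \frac{i \sqrt{2705986}}{12}$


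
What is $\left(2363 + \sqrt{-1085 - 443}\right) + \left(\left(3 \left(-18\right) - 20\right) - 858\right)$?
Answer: $1431 + 2 i \sqrt{382} \approx 1431.0 + 39.09 i$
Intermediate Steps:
$\left(2363 + \sqrt{-1085 - 443}\right) + \left(\left(3 \left(-18\right) - 20\right) - 858\right) = \left(2363 + \sqrt{-1528}\right) - 932 = \left(2363 + 2 i \sqrt{382}\right) - 932 = 1431 + 2 i \sqrt{382}$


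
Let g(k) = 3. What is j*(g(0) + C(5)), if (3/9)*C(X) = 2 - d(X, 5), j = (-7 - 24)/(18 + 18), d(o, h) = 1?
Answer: -31/6 ≈ -5.1667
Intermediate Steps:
j = -31/36 ≈ -0.86111
C(X) = 3 (C(X) = 3*(2 - 1*1) = 3*(2 - 1) = 3*1 = 3)
j*(g(0) + C(5)) = -31*(3 + 3)/36 = -31/36*6 = -31/6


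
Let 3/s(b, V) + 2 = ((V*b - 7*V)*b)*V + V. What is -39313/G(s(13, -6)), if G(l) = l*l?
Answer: -308213920000/9 ≈ -3.4246e+10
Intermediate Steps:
s(b, V) = 3/(-2 + V + V*b*(-7*V + V*b)) (s(b, V) = 3/(-2 + (((V*b - 7*V)*b)*V + V)) = 3/(-2 + (((-7*V + V*b)*b)*V + V)) = 3/(-2 + ((b*(-7*V + V*b))*V + V)) = 3/(-2 + (V*b*(-7*V + V*b) + V)) = 3/(-2 + (V + V*b*(-7*V + V*b))) = 3/(-2 + V + V*b*(-7*V + V*b)))
G(l) = l²
-39313/G(s(13, -6)) = -39313*(-2 - 6 + (-6)²*13² - 7*13*(-6)²)²/9 = -39313*(-2 - 6 + 36*169 - 7*13*36)²/9 = -39313*(-2 - 6 + 6084 - 3276)²/9 = -39313/((3/2800)²) = -39313/9/7840000 = -39313*7840000/9 = -308213920000/9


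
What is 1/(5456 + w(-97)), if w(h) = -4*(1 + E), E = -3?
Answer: 1/5464 ≈ 0.00018302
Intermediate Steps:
w(h) = 8 (w(h) = -4*(1 - 3) = -4*(-2) = 8)
1/(5456 + w(-97)) = 1/(5456 + 8) = 1/5464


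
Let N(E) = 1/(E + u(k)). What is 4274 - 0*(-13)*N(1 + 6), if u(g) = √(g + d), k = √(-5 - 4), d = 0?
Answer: 4274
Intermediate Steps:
k = 3*I (k = √(-9) = 3*I ≈ 3.0*I)
u(g) = √g (u(g) = √(g + 0) = √g)
N(E) = 1/(E + √3*√I) (N(E) = 1/(E + √(3*I)) = 1/(E + √3*√I))
4274 - 0*(-13)*N(1 + 6) = 4274 - 0*(-13)/((1 + 6) + √3*√I) = 4274 - 0/(7 + √3*√I) = 4274 - 1*0 = 4274 + 0 = 4274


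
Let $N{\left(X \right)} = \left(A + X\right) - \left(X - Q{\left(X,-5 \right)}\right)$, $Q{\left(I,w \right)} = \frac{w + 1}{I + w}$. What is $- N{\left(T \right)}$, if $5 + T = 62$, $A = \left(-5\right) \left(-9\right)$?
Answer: $- \frac{584}{13} \approx -44.923$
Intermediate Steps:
$A = 45$
$Q{\left(I,w \right)} = \frac{1 + w}{I + w}$
$T = 57$ ($T = -5 + 62 = 57$)
$N{\left(X \right)} = 45 - \frac{4}{-5 + X}$ ($N{\left(X \right)} = \left(45 + X\right) - \left(X - \frac{1 - 5}{X - 5}\right) = \left(45 + X\right) - \left(X - \frac{1}{-5 + X} \left(-4\right)\right) = \left(45 + X\right) - \left(X + \frac{4}{-5 + X}\right) = 45 - \frac{4}{-5 + X}$)
$- N{\left(T \right)} = - \frac{-229 + 45 \cdot 57}{-5 + 57} = - \frac{-229 + 2565}{52} = - \frac{2336}{52} = \left(-1\right) \frac{584}{13} = - \frac{584}{13}$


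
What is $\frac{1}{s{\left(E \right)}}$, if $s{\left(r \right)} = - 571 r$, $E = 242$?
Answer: $- \frac{1}{138182} \approx -7.2368 \cdot 10^{-6}$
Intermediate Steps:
$\frac{1}{s{\left(E \right)}} = \frac{1}{\left(-571\right) 242} = \frac{1}{-138182} = - \frac{1}{138182}$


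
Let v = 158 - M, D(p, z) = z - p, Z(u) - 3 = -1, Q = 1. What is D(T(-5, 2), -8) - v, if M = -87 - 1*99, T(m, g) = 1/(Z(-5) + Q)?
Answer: -1057/3 ≈ -352.33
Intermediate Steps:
Z(u) = 2 (Z(u) = 3 - 1 = 2)
T(m, g) = ⅓ (T(m, g) = 1/(2 + 1) = 1/3 = ⅓)
M = -186 (M = -87 - 99 = -186)
v = 344 (v = 158 - 1*(-186) = 158 + 186 = 344)
D(T(-5, 2), -8) - v = (-8 - 1*⅓) - 1*344 = (-8 - ⅓) - 344 = -25/3 - 344 = -1057/3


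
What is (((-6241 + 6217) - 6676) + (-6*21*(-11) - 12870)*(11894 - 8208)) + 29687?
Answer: -42307037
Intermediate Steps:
(((-6241 + 6217) - 6676) + (-6*21*(-11) - 12870)*(11894 - 8208)) + 29687 = ((-24 - 6676) + (-126*(-11) - 12870)*3686) + 29687 = (-6700 + (1386 - 12870)*3686) + 29687 = (-6700 - 11484*3686) + 29687 = (-6700 - 42330024) + 29687 = -42336724 + 29687 = -42307037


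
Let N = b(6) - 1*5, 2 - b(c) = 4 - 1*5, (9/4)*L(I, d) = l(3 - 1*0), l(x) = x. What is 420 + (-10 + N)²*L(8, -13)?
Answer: 612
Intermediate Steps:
L(I, d) = 4/3 (L(I, d) = 4*(3 - 1*0)/9 = 4*(3 + 0)/9 = (4/9)*3 = 4/3)
b(c) = 3 (b(c) = 2 - (4 - 1*5) = 2 - (4 - 5) = 2 - 1*(-1) = 2 + 1 = 3)
N = -2 (N = 3 - 1*5 = 3 - 5 = -2)
420 + (-10 + N)²*L(8, -13) = 420 + (-10 - 2)²*(4/3) = 420 + (-12)²*(4/3) = 420 + 144*(4/3) = 420 + 192 = 612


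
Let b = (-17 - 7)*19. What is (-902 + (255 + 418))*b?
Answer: 104424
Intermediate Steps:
b = -456 (b = -24*19 = -456)
(-902 + (255 + 418))*b = (-902 + (255 + 418))*(-456) = (-902 + 673)*(-456) = -229*(-456) = 104424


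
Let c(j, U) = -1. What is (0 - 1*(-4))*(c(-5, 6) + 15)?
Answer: 56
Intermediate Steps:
(0 - 1*(-4))*(c(-5, 6) + 15) = (0 - 1*(-4))*(-1 + 15) = (0 + 4)*14 = 4*14 = 56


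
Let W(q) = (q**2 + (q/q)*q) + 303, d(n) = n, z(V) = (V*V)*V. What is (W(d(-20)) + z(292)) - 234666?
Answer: 24663105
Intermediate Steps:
z(V) = V**3 (z(V) = V**2*V = V**3)
W(q) = 303 + q + q**2 (W(q) = (q**2 + 1*q) + 303 = (q**2 + q) + 303 = (q + q**2) + 303 = 303 + q + q**2)
(W(d(-20)) + z(292)) - 234666 = ((303 - 20 + (-20)**2) + 292**3) - 234666 = ((303 - 20 + 400) + 24897088) - 234666 = (683 + 24897088) - 234666 = 24897771 - 234666 = 24663105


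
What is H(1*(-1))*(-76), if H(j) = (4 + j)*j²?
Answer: -228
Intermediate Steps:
H(j) = j²*(4 + j)
H(1*(-1))*(-76) = ((1*(-1))²*(4 + 1*(-1)))*(-76) = ((-1)²*(4 - 1))*(-76) = (1*3)*(-76) = 3*(-76) = -228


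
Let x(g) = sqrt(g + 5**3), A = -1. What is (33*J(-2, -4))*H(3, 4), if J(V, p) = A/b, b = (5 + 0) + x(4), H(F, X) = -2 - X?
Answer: -495/52 + 99*sqrt(129)/52 ≈ 12.104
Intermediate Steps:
x(g) = sqrt(125 + g) (x(g) = sqrt(g + 125) = sqrt(125 + g))
b = 5 + sqrt(129) (b = (5 + 0) + sqrt(125 + 4) = 5 + sqrt(129) ≈ 16.358)
J(V, p) = -1/(5 + sqrt(129))
(33*J(-2, -4))*H(3, 4) = (33*(5/104 - sqrt(129)/104))*(-2 - 1*4) = (165/104 - 33*sqrt(129)/104)*(-2 - 4) = (165/104 - 33*sqrt(129)/104)*(-6) = -495/52 + 99*sqrt(129)/52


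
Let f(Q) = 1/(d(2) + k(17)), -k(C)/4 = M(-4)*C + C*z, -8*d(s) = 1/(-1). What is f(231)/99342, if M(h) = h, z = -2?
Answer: 4/162175815 ≈ 2.4665e-8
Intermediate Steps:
d(s) = ⅛ (d(s) = -⅛/(-1) = -⅛*(-1) = ⅛)
k(C) = 24*C (k(C) = -4*(-4*C + C*(-2)) = -4*(-4*C - 2*C) = -(-24)*C = 24*C)
f(Q) = 8/3265 (f(Q) = 1/(⅛ + 24*17) = 1/(⅛ + 408) = 1/(3265/8) = 8/3265)
f(231)/99342 = (8/3265)/99342 = (8/3265)*(1/99342) = 4/162175815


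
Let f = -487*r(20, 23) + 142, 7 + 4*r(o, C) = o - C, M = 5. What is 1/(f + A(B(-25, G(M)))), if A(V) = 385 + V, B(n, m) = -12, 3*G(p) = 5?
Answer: 2/3465 ≈ 0.00057720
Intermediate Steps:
G(p) = 5/3 (G(p) = (1/3)*5 = 5/3)
r(o, C) = -7/4 - C/4 + o/4 (r(o, C) = -7/4 + (o - C)/4 = -7/4 + (-C/4 + o/4) = -7/4 - C/4 + o/4)
f = 2719/2 (f = -487*(-7/4 - 1/4*23 + (1/4)*20) + 142 = -487*(-7/4 - 23/4 + 5) + 142 = -487*(-5/2) + 142 = 2435/2 + 142 = 2719/2 ≈ 1359.5)
1/(f + A(B(-25, G(M)))) = 1/(2719/2 + (385 - 12)) = 1/(2719/2 + 373) = 1/(3465/2) = 2/3465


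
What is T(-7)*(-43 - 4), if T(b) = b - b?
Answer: 0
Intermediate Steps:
T(b) = 0
T(-7)*(-43 - 4) = 0*(-43 - 4) = 0*(-47) = 0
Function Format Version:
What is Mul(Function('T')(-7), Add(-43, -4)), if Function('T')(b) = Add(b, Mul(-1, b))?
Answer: 0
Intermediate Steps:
Function('T')(b) = 0
Mul(Function('T')(-7), Add(-43, -4)) = Mul(0, Add(-43, -4)) = Mul(0, -47) = 0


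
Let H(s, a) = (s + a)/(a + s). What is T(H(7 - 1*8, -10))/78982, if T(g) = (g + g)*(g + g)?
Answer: 2/39491 ≈ 5.0644e-5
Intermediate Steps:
H(s, a) = 1 (H(s, a) = (a + s)/(a + s) = 1)
T(g) = 4*g² (T(g) = (2*g)*(2*g) = 4*g²)
T(H(7 - 1*8, -10))/78982 = (4*1²)/78982 = (4*1)*(1/78982) = 4*(1/78982) = 2/39491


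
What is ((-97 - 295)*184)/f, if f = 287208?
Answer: -9016/35901 ≈ -0.25113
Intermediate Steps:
((-97 - 295)*184)/f = ((-97 - 295)*184)/287208 = -392*184*(1/287208) = -72128*1/287208 = -9016/35901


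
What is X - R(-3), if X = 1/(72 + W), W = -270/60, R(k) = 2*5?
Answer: -1348/135 ≈ -9.9852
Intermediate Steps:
R(k) = 10
W = -9/2 (W = -270*1/60 = -9/2 ≈ -4.5000)
X = 2/135 (X = 1/(72 - 9/2) = 1/(135/2) = 2/135 ≈ 0.014815)
X - R(-3) = 2/135 - 1*10 = 2/135 - 10 = -1348/135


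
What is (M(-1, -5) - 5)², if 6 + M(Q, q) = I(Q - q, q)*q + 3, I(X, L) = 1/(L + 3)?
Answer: 121/4 ≈ 30.250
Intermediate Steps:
I(X, L) = 1/(3 + L)
M(Q, q) = -3 + q/(3 + q) (M(Q, q) = -6 + (q/(3 + q) + 3) = -6 + (3 + q/(3 + q)) = -3 + q/(3 + q))
(M(-1, -5) - 5)² = ((-9 - 2*(-5))/(3 - 5) - 5)² = ((-9 + 10)/(-2) - 5)² = (-½*1 - 5)² = (-½ - 5)² = (-11/2)² = 121/4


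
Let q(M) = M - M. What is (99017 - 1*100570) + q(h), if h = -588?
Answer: -1553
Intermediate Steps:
q(M) = 0
(99017 - 1*100570) + q(h) = (99017 - 1*100570) + 0 = (99017 - 100570) + 0 = -1553 + 0 = -1553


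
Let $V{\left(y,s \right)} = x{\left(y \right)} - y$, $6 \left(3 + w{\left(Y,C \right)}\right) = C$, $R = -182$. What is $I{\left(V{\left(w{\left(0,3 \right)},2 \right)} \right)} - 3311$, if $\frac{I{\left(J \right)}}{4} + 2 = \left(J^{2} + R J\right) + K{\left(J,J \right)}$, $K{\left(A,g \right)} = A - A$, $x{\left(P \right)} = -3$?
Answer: $-2954$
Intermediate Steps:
$w{\left(Y,C \right)} = -3 + \frac{C}{6}$
$V{\left(y,s \right)} = -3 - y$
$K{\left(A,g \right)} = 0$
$I{\left(J \right)} = -8 - 728 J + 4 J^{2}$ ($I{\left(J \right)} = -8 + 4 \left(\left(J^{2} - 182 J\right) + 0\right) = -8 + 4 \left(J^{2} - 182 J\right) = -8 + \left(- 728 J + 4 J^{2}\right) = -8 - 728 J + 4 J^{2}$)
$I{\left(V{\left(w{\left(0,3 \right)},2 \right)} \right)} - 3311 = \left(-8 - 728 \left(-3 - \left(-3 + \frac{1}{6} \cdot 3\right)\right) + 4 \left(-3 - \left(-3 + \frac{1}{6} \cdot 3\right)\right)^{2}\right) - 3311 = \left(-8 - 728 \left(-3 - \left(-3 + \frac{1}{2}\right)\right) + 4 \left(-3 - \left(-3 + \frac{1}{2}\right)\right)^{2}\right) - 3311 = \left(-8 - 728 \left(-3 - - \frac{5}{2}\right) + 4 \left(-3 - - \frac{5}{2}\right)^{2}\right) - 3311 = \left(-8 - 728 \left(-3 + \frac{5}{2}\right) + 4 \left(-3 + \frac{5}{2}\right)^{2}\right) - 3311 = \left(-8 - -364 + 4 \left(- \frac{1}{2}\right)^{2}\right) - 3311 = \left(-8 + 364 + 4 \cdot \frac{1}{4}\right) - 3311 = \left(-8 + 364 + 1\right) - 3311 = 357 - 3311 = -2954$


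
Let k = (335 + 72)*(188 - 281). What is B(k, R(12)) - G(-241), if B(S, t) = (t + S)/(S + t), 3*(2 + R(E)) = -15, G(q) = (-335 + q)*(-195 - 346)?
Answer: -311615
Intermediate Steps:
G(q) = 181235 - 541*q (G(q) = (-335 + q)*(-541) = 181235 - 541*q)
R(E) = -7 (R(E) = -2 + (⅓)*(-15) = -2 - 5 = -7)
k = -37851 (k = 407*(-93) = -37851)
B(S, t) = 1 (B(S, t) = (S + t)/(S + t) = 1)
B(k, R(12)) - G(-241) = 1 - (181235 - 541*(-241)) = 1 - (181235 + 130381) = 1 - 1*311616 = 1 - 311616 = -311615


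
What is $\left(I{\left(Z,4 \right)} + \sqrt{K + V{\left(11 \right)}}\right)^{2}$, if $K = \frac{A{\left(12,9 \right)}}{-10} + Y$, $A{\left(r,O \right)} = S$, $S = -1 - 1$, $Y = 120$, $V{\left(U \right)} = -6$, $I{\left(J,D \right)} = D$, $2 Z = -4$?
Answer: $\frac{\left(20 + \sqrt{2855}\right)^{2}}{25} \approx 215.69$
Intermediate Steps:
$Z = -2$ ($Z = \frac{1}{2} \left(-4\right) = -2$)
$S = -2$ ($S = -1 - 1 = -2$)
$A{\left(r,O \right)} = -2$
$K = \frac{601}{5}$ ($K = - \frac{2}{-10} + 120 = \left(-2\right) \left(- \frac{1}{10}\right) + 120 = \frac{1}{5} + 120 = \frac{601}{5} \approx 120.2$)
$\left(I{\left(Z,4 \right)} + \sqrt{K + V{\left(11 \right)}}\right)^{2} = \left(4 + \sqrt{\frac{601}{5} - 6}\right)^{2} = \left(4 + \sqrt{\frac{571}{5}}\right)^{2} = \left(4 + \frac{\sqrt{2855}}{5}\right)^{2}$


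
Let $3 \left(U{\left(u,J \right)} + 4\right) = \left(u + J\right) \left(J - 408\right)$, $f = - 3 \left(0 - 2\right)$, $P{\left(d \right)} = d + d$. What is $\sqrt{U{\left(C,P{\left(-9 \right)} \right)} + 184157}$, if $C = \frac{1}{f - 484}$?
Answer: $\frac{\sqrt{10665021758}}{239} \approx 432.1$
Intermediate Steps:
$P{\left(d \right)} = 2 d$
$f = 6$ ($f = \left(-3\right) \left(-2\right) = 6$)
$C = - \frac{1}{478}$ ($C = \frac{1}{6 - 484} = \frac{1}{-478} = - \frac{1}{478} \approx -0.002092$)
$U{\left(u,J \right)} = -4 + \frac{\left(-408 + J\right) \left(J + u\right)}{3}$ ($U{\left(u,J \right)} = -4 + \frac{\left(u + J\right) \left(J - 408\right)}{3} = -4 + \frac{\left(J + u\right) \left(-408 + J\right)}{3} = -4 + \frac{\left(-408 + J\right) \left(J + u\right)}{3}$)
$\sqrt{U{\left(C,P{\left(-9 \right)} \right)} + 184157} = \sqrt{\left(-4 - 136 \cdot 2 \left(-9\right) - - \frac{68}{239} + \frac{\left(2 \left(-9\right)\right)^{2}}{3} + \frac{1}{3} \cdot 2 \left(-9\right) \left(- \frac{1}{478}\right)\right) + 184157} = \sqrt{\left(-4 - -2448 + \frac{68}{239} + \frac{\left(-18\right)^{2}}{3} + \frac{1}{3} \left(-18\right) \left(- \frac{1}{478}\right)\right) + 184157} = \sqrt{\left(-4 + 2448 + \frac{68}{239} + \frac{1}{3} \cdot 324 + \frac{3}{239}\right) + 184157} = \sqrt{\left(-4 + 2448 + \frac{68}{239} + 108 + \frac{3}{239}\right) + 184157} = \sqrt{\frac{609999}{239} + 184157} = \sqrt{\frac{44623522}{239}} = \frac{\sqrt{10665021758}}{239}$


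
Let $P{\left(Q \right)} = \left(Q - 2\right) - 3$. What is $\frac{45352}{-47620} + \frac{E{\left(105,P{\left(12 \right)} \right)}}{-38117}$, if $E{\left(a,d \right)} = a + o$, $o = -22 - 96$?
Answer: $- \frac{432015781}{453782885} \approx -0.95203$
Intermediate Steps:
$o = -118$
$P{\left(Q \right)} = -5 + Q$ ($P{\left(Q \right)} = \left(-2 + Q\right) - 3 = -5 + Q$)
$E{\left(a,d \right)} = -118 + a$ ($E{\left(a,d \right)} = a - 118 = -118 + a$)
$\frac{45352}{-47620} + \frac{E{\left(105,P{\left(12 \right)} \right)}}{-38117} = \frac{45352}{-47620} + \frac{-118 + 105}{-38117} = 45352 \left(- \frac{1}{47620}\right) - - \frac{13}{38117} = - \frac{11338}{11905} + \frac{13}{38117} = - \frac{432015781}{453782885}$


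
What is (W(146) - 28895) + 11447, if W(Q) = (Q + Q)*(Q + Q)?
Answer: 67816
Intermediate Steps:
W(Q) = 4*Q² (W(Q) = (2*Q)*(2*Q) = 4*Q²)
(W(146) - 28895) + 11447 = (4*146² - 28895) + 11447 = (4*21316 - 28895) + 11447 = (85264 - 28895) + 11447 = 56369 + 11447 = 67816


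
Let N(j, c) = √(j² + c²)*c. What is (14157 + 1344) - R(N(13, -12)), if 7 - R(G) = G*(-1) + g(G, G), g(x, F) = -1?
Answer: 15493 + 12*√313 ≈ 15705.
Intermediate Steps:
N(j, c) = c*√(c² + j²) (N(j, c) = √(c² + j²)*c = c*√(c² + j²))
R(G) = 8 + G (R(G) = 7 - (G*(-1) - 1) = 7 - (-G - 1) = 7 - (-1 - G) = 7 + (1 + G) = 8 + G)
(14157 + 1344) - R(N(13, -12)) = (14157 + 1344) - (8 - 12*√((-12)² + 13²)) = 15501 - (8 - 12*√(144 + 169)) = 15501 - (8 - 12*√313) = 15501 + (-8 + 12*√313) = 15493 + 12*√313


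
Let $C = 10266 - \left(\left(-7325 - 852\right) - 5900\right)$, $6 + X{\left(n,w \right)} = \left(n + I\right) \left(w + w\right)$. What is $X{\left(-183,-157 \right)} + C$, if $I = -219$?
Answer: $150565$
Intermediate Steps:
$X{\left(n,w \right)} = -6 + 2 w \left(-219 + n\right)$ ($X{\left(n,w \right)} = -6 + \left(n - 219\right) \left(w + w\right) = -6 + \left(-219 + n\right) 2 w = -6 + 2 w \left(-219 + n\right)$)
$C = 24343$ ($C = 10266 - \left(-8177 - 5900\right) = 10266 - -14077 = 10266 + 14077 = 24343$)
$X{\left(-183,-157 \right)} + C = \left(-6 - -68766 + 2 \left(-183\right) \left(-157\right)\right) + 24343 = \left(-6 + 68766 + 57462\right) + 24343 = 126222 + 24343 = 150565$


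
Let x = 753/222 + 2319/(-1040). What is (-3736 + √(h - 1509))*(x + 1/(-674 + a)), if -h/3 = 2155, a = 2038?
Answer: -7125540639/1640210 + 45774351*I*√886/13121680 ≈ -4344.3 + 103.84*I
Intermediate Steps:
x = 44717/38480 (x = 753*(1/222) + 2319*(-1/1040) = 251/74 - 2319/1040 = 44717/38480 ≈ 1.1621)
h = -6465 (h = -3*2155 = -6465)
(-3736 + √(h - 1509))*(x + 1/(-674 + a)) = (-3736 + √(-6465 - 1509))*(44717/38480 + 1/(-674 + 2038)) = (-3736 + √(-7974))*(44717/38480 + 1/1364) = (-3736 + 3*I*√886)*(44717/38480 + 1/1364) = (-3736 + 3*I*√886)*(15258117/13121680) = -7125540639/1640210 + 45774351*I*√886/13121680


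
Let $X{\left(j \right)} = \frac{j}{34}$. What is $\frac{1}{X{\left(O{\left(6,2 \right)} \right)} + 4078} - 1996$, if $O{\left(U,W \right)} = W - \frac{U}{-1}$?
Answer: $- \frac{138382663}{69330} \approx -1996.0$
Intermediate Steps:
$O{\left(U,W \right)} = U + W$ ($O{\left(U,W \right)} = W - U \left(-1\right) = W - - U = W + U = U + W$)
$X{\left(j \right)} = \frac{j}{34}$ ($X{\left(j \right)} = j \frac{1}{34} = \frac{j}{34}$)
$\frac{1}{X{\left(O{\left(6,2 \right)} \right)} + 4078} - 1996 = \frac{1}{\frac{6 + 2}{34} + 4078} - 1996 = \frac{1}{\frac{1}{34} \cdot 8 + 4078} - 1996 = \frac{1}{\frac{4}{17} + 4078} - 1996 = \frac{1}{\frac{69330}{17}} - 1996 = \frac{17}{69330} - 1996 = - \frac{138382663}{69330}$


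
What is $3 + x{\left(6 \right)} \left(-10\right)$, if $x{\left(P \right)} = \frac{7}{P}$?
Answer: $- \frac{26}{3} \approx -8.6667$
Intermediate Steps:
$3 + x{\left(6 \right)} \left(-10\right) = 3 + \frac{7}{6} \left(-10\right) = 3 - \frac{35}{3} = - \frac{26}{3}$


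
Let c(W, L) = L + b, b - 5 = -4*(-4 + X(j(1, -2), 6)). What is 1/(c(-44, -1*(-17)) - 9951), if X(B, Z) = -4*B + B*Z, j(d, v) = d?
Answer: -1/9921 ≈ -0.00010080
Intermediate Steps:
b = 13 (b = 5 - 4*(-4 + 1*(-4 + 6)) = 5 - 4*(-4 + 1*2) = 5 - 4*(-4 + 2) = 5 - 4*(-2) = 5 + 8 = 13)
c(W, L) = 13 + L (c(W, L) = L + 13 = 13 + L)
1/(c(-44, -1*(-17)) - 9951) = 1/((13 - 1*(-17)) - 9951) = 1/((13 + 17) - 9951) = 1/(30 - 9951) = 1/(-9921) = -1/9921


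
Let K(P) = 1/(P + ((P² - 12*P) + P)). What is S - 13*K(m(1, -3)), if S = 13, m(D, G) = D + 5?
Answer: 325/24 ≈ 13.542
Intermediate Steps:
m(D, G) = 5 + D
K(P) = 1/(P² - 10*P) (K(P) = 1/(P + (P² - 11*P)) = 1/(P² - 10*P))
S - 13*K(m(1, -3)) = 13 - 13/((5 + 1)*(-10 + (5 + 1))) = 13 - 13/(6*(-10 + 6)) = 13 - 13/(6*(-4)) = 13 - 13*(-1)/(6*4) = 13 - 13*(-1/24) = 13 + 13/24 = 325/24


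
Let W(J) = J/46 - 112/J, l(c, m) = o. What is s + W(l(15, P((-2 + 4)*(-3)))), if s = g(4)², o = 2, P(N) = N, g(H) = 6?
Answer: -459/23 ≈ -19.957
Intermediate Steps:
l(c, m) = 2
W(J) = -112/J + J/46 (W(J) = J*(1/46) - 112/J = J/46 - 112/J = -112/J + J/46)
s = 36 (s = 6² = 36)
s + W(l(15, P((-2 + 4)*(-3)))) = 36 + (-112/2 + (1/46)*2) = 36 + (-112*½ + 1/23) = 36 + (-56 + 1/23) = 36 - 1287/23 = -459/23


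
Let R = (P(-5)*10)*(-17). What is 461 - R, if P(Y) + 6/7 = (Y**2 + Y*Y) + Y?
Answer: 55757/7 ≈ 7965.3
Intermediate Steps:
P(Y) = -6/7 + Y + 2*Y**2 (P(Y) = -6/7 + ((Y**2 + Y*Y) + Y) = -6/7 + ((Y**2 + Y**2) + Y) = -6/7 + (2*Y**2 + Y) = -6/7 + (Y + 2*Y**2) = -6/7 + Y + 2*Y**2)
R = -52530/7 (R = ((-6/7 - 5 + 2*(-5)**2)*10)*(-17) = ((-6/7 - 5 + 2*25)*10)*(-17) = ((-6/7 - 5 + 50)*10)*(-17) = ((309/7)*10)*(-17) = (3090/7)*(-17) = -52530/7 ≈ -7504.3)
461 - R = 461 - 1*(-52530/7) = 461 + 52530/7 = 55757/7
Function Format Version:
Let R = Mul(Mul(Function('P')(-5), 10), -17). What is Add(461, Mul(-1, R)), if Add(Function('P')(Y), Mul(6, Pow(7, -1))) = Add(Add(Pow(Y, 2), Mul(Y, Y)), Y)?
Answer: Rational(55757, 7) ≈ 7965.3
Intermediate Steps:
Function('P')(Y) = Add(Rational(-6, 7), Y, Mul(2, Pow(Y, 2))) (Function('P')(Y) = Add(Rational(-6, 7), Add(Add(Pow(Y, 2), Mul(Y, Y)), Y)) = Add(Rational(-6, 7), Add(Add(Pow(Y, 2), Pow(Y, 2)), Y)) = Add(Rational(-6, 7), Add(Mul(2, Pow(Y, 2)), Y)) = Add(Rational(-6, 7), Add(Y, Mul(2, Pow(Y, 2)))) = Add(Rational(-6, 7), Y, Mul(2, Pow(Y, 2))))
R = Rational(-52530, 7) (R = Mul(Mul(Add(Rational(-6, 7), -5, Mul(2, Pow(-5, 2))), 10), -17) = Mul(Mul(Add(Rational(-6, 7), -5, Mul(2, 25)), 10), -17) = Mul(Mul(Add(Rational(-6, 7), -5, 50), 10), -17) = Mul(Mul(Rational(309, 7), 10), -17) = Mul(Rational(3090, 7), -17) = Rational(-52530, 7) ≈ -7504.3)
Add(461, Mul(-1, R)) = Add(461, Mul(-1, Rational(-52530, 7))) = Add(461, Rational(52530, 7)) = Rational(55757, 7)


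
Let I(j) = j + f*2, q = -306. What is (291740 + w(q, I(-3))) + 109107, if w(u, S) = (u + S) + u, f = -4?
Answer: 400224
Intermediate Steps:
I(j) = -8 + j (I(j) = j - 4*2 = j - 8 = -8 + j)
w(u, S) = S + 2*u (w(u, S) = (S + u) + u = S + 2*u)
(291740 + w(q, I(-3))) + 109107 = (291740 + ((-8 - 3) + 2*(-306))) + 109107 = (291740 + (-11 - 612)) + 109107 = (291740 - 623) + 109107 = 291117 + 109107 = 400224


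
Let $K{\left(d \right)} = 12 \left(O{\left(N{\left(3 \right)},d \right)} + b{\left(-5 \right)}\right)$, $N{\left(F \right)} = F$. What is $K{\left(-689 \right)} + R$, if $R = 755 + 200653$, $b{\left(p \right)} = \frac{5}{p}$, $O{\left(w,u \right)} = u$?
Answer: $193128$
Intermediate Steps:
$K{\left(d \right)} = -12 + 12 d$ ($K{\left(d \right)} = 12 \left(d + \frac{5}{-5}\right) = 12 \left(d + 5 \left(- \frac{1}{5}\right)\right) = 12 \left(d - 1\right) = 12 \left(-1 + d\right) = -12 + 12 d$)
$R = 201408$
$K{\left(-689 \right)} + R = \left(-12 + 12 \left(-689\right)\right) + 201408 = \left(-12 - 8268\right) + 201408 = -8280 + 201408 = 193128$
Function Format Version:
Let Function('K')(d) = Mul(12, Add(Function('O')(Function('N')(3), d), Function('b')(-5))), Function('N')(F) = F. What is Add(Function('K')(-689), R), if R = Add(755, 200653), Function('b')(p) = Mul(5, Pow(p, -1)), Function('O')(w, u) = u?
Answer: 193128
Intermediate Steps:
Function('K')(d) = Add(-12, Mul(12, d)) (Function('K')(d) = Mul(12, Add(d, Mul(5, Pow(-5, -1)))) = Mul(12, Add(d, Mul(5, Rational(-1, 5)))) = Mul(12, Add(d, -1)) = Mul(12, Add(-1, d)) = Add(-12, Mul(12, d)))
R = 201408
Add(Function('K')(-689), R) = Add(Add(-12, Mul(12, -689)), 201408) = Add(Add(-12, -8268), 201408) = Add(-8280, 201408) = 193128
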